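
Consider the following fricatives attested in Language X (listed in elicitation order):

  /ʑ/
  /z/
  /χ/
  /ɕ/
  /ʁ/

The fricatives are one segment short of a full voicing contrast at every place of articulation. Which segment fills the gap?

place of articulation  voiceless  voiced  
alveolar          —         z       
alveolo-palatal   ɕ         ʑ       
uvular            χ         ʁ       
The alveolar row has no voiceless member, so the gap is the voiceless alveolar fricative /s/.

/s/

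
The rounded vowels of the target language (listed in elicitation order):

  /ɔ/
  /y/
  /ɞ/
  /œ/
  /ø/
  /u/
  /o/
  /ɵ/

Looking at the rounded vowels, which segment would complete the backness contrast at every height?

/ʉ/

high: front /y/, central —, back /u/.
high-mid: front /ø/, central /ɵ/, back /o/.
low-mid: front /œ/, central /ɞ/, back /ɔ/.
The high row has no central member, so the gap is the high central rounded vowel /ʉ/.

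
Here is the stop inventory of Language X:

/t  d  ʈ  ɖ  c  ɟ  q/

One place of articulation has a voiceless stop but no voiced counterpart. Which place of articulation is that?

uvular

Voiceless: /t/ (alveolar), /ʈ/ (retroflex), /c/ (palatal), /q/ (uvular).
Voiced: /d/ (alveolar), /ɖ/ (retroflex), /ɟ/ (palatal).
Every place of articulation has a voiced member except uvular, where /ɢ/ would be expected.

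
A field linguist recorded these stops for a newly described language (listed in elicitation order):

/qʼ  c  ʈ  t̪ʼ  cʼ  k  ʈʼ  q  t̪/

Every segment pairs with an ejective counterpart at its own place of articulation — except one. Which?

/k/

Dental: /t̪/ ~ /t̪ʼ/
Retroflex: /ʈ/ ~ /ʈʼ/
Palatal: /c/ ~ /cʼ/
Uvular: /q/ ~ /qʼ/
Velar: only /k/ (plain); no ejective partner.
So /k/ is the unpaired segment.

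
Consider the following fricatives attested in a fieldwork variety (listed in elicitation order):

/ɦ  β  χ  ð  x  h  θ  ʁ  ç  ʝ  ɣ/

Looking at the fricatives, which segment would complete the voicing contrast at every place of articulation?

place of articulation  voiceless  voiced  
bilabial          —         β       
dental            θ         ð       
palatal           ç         ʝ       
velar             x         ɣ       
uvular            χ         ʁ       
glottal           h         ɦ       
The bilabial row has no voiceless member, so the gap is the voiceless bilabial fricative /ɸ/.

/ɸ/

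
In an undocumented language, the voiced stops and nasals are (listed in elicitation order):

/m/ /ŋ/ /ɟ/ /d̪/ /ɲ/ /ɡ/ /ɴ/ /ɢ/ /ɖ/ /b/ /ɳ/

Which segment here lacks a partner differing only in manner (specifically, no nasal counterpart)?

Bilabial: /b/ ~ /m/
Retroflex: /ɖ/ ~ /ɳ/
Palatal: /ɟ/ ~ /ɲ/
Velar: /ɡ/ ~ /ŋ/
Uvular: /ɢ/ ~ /ɴ/
Dental: only /d̪/ (oral stop); no nasal partner.
So /d̪/ is the unpaired segment.

/d̪/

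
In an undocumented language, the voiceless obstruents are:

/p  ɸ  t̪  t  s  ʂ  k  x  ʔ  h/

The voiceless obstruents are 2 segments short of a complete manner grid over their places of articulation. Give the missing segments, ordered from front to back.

/θ/, /ʈ/

place of articulation  stop      fricative
bilabial          p         ɸ       
dental            t̪        —       
alveolar          t         s       
retroflex         —         ʂ       
velar             k         x       
glottal           ʔ         h       
Gaps, from front to back: dental lacks fricative (/θ/); retroflex lacks stop (/ʈ/).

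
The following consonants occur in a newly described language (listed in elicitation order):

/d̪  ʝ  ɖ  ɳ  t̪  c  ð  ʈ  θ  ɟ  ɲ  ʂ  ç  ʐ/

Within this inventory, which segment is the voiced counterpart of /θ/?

/ð/

/θ/ is a voiceless dental fricative.
The voiced counterpart is a voiced dental fricative — in this inventory, /ð/.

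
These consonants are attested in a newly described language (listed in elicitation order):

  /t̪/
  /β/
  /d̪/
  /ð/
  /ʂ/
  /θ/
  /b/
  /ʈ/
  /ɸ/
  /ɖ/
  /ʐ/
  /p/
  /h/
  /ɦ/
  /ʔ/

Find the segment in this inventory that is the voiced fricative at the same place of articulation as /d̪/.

/d̪/ is a voiced dental stop.
The voiced fricative at the same place is a voiced dental fricative — in this inventory, /ð/.

/ð/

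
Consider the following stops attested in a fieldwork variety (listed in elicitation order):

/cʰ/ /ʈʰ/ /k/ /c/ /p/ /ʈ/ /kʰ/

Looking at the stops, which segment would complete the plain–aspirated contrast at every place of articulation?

Plain: /p/ (bilabial), /ʈ/ (retroflex), /c/ (palatal), /k/ (velar).
Aspirated: /ʈʰ/ (retroflex), /cʰ/ (palatal), /kʰ/ (velar).
The bilabial row has no aspirated member, so the gap is the aspirated bilabial stop /pʰ/.

/pʰ/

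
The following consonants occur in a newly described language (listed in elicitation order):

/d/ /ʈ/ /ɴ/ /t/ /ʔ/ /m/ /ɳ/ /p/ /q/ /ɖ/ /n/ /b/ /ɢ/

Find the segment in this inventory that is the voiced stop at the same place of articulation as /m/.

/b/

/m/ is a bilabial nasal.
The voiced stop at the same place is a voiced bilabial stop — in this inventory, /b/.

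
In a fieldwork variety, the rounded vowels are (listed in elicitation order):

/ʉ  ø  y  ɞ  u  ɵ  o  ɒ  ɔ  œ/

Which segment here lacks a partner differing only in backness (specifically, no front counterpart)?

High: /y/ ~ /ʉ/ ~ /u/
High-mid: /ø/ ~ /ɵ/ ~ /o/
Low-mid: /œ/ ~ /ɞ/ ~ /ɔ/
Low: only /ɒ/ (back); no front partner.
So /ɒ/ is the unpaired segment.

/ɒ/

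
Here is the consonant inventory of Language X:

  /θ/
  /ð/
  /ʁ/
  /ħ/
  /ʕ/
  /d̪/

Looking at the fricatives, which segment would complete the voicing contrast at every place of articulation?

dental: voiceless /θ/, voiced /ð/.
uvular: voiceless —, voiced /ʁ/.
pharyngeal: voiceless /ħ/, voiced /ʕ/.
The uvular row has no voiceless member, so the gap is the voiceless uvular fricative /χ/.

/χ/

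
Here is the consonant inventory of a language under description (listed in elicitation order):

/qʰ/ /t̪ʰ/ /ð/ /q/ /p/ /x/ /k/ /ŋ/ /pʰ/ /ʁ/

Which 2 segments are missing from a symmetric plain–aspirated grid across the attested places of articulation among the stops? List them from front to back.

/t̪/, /kʰ/

place of articulation  plain     aspirated
bilabial          p         pʰ      
dental            —         t̪ʰ     
velar             k         —       
uvular            q         qʰ      
Gaps, from front to back: dental lacks plain (/t̪/); velar lacks aspirated (/kʰ/).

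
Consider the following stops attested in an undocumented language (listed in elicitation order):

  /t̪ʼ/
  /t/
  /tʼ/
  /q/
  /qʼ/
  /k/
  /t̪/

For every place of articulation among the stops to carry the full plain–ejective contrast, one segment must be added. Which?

/kʼ/

place of articulation  plain     ejective
dental            t̪        t̪ʼ     
alveolar          t         tʼ      
velar             k         —       
uvular            q         qʼ      
The velar row has no ejective member, so the gap is the ejective velar stop /kʼ/.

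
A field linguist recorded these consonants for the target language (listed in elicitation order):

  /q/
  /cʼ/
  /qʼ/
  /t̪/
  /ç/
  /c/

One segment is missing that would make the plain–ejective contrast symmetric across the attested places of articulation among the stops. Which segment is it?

Plain: /t̪/ (dental), /c/ (palatal), /q/ (uvular).
Ejective: /cʼ/ (palatal), /qʼ/ (uvular).
The dental row has no ejective member, so the gap is the ejective dental stop /t̪ʼ/.

/t̪ʼ/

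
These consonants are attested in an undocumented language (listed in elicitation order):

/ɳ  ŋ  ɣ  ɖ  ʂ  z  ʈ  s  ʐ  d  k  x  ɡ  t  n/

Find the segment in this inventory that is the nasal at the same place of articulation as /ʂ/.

/ɳ/

/ʂ/ is a voiceless retroflex fricative.
The nasal at the same place is a retroflex nasal — in this inventory, /ɳ/.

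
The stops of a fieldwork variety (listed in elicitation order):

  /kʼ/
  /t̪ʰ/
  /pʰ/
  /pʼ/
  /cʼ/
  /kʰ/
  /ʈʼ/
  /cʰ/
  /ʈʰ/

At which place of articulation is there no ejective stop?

Aspirated: /pʰ/ (bilabial), /t̪ʰ/ (dental), /ʈʰ/ (retroflex), /cʰ/ (palatal), /kʰ/ (velar).
Ejective: /pʼ/ (bilabial), /ʈʼ/ (retroflex), /cʼ/ (palatal), /kʼ/ (velar).
Every place of articulation has an ejective member except dental, where /t̪ʼ/ would be expected.

dental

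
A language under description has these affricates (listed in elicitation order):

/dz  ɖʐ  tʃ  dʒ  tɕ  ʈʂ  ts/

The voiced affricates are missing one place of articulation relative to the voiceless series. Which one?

Voiceless: /ts/ (alveolar), /tʃ/ (postalveolar), /ʈʂ/ (retroflex), /tɕ/ (alveolo-palatal).
Voiced: /dz/ (alveolar), /dʒ/ (postalveolar), /ɖʐ/ (retroflex).
Every place of articulation has a voiced member except alveolo-palatal, where /dʑ/ would be expected.

alveolo-palatal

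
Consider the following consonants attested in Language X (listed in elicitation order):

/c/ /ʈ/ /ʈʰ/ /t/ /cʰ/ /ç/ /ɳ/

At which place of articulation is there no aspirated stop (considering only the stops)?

place of articulation  plain     aspirated
alveolar          t         —       
retroflex         ʈ         ʈʰ      
palatal           c         cʰ      
Every place of articulation has an aspirated member except alveolar, where /tʰ/ would be expected.

alveolar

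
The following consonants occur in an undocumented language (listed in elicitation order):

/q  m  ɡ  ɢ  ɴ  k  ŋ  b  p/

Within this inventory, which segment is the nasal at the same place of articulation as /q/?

/q/ is a voiceless uvular stop.
The nasal at the same place is an uvular nasal — in this inventory, /ɴ/.

/ɴ/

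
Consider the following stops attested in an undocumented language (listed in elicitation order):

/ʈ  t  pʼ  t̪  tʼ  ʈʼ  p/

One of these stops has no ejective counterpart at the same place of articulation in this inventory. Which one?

Bilabial: /p/ ~ /pʼ/
Alveolar: /t/ ~ /tʼ/
Retroflex: /ʈ/ ~ /ʈʼ/
Dental: only /t̪/ (plain); no ejective partner.
So /t̪/ is the unpaired segment.

/t̪/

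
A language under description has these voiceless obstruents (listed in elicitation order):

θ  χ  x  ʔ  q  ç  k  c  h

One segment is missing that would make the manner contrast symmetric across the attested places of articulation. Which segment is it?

place of articulation  stop      fricative
dental            —         θ       
palatal           c         ç       
velar             k         x       
uvular            q         χ       
glottal           ʔ         h       
The dental row has no stop member, so the gap is the dental stop /t̪/.

/t̪/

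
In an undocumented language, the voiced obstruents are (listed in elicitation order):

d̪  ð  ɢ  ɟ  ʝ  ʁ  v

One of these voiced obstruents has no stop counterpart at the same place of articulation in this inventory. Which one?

/v/

Dental: /d̪/ ~ /ð/
Palatal: /ɟ/ ~ /ʝ/
Uvular: /ɢ/ ~ /ʁ/
Labiodental: only /v/ (fricative); no stop partner.
So /v/ is the unpaired segment.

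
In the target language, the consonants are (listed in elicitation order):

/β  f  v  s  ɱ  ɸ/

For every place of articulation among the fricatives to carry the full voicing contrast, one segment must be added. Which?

place of articulation  voiceless  voiced  
bilabial          ɸ         β       
labiodental       f         v       
alveolar          s         —       
The alveolar row has no voiced member, so the gap is the voiced alveolar fricative /z/.

/z/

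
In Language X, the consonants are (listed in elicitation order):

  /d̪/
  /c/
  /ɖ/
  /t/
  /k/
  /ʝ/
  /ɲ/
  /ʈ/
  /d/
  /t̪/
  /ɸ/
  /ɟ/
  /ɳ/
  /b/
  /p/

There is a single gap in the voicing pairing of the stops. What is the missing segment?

/ɡ/

place of articulation  voiceless  voiced  
bilabial          p         b       
dental            t̪        d̪      
alveolar          t         d       
retroflex         ʈ         ɖ       
palatal           c         ɟ       
velar             k         —       
The velar row has no voiced member, so the gap is the voiced velar stop /ɡ/.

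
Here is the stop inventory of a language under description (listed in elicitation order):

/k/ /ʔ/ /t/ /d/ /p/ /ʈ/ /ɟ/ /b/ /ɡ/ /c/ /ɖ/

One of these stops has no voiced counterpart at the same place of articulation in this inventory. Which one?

Bilabial: /p/ ~ /b/
Alveolar: /t/ ~ /d/
Retroflex: /ʈ/ ~ /ɖ/
Palatal: /c/ ~ /ɟ/
Velar: /k/ ~ /ɡ/
Glottal: only /ʔ/ (voiceless); no voiced partner.
So /ʔ/ is the unpaired segment.

/ʔ/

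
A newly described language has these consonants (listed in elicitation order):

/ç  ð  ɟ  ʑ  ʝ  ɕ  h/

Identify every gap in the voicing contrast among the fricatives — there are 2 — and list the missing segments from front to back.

Voiceless: /ɕ/ (alveolo-palatal), /ç/ (palatal), /h/ (glottal).
Voiced: /ð/ (dental), /ʑ/ (alveolo-palatal), /ʝ/ (palatal).
Gaps, from front to back: dental lacks voiceless (/θ/); glottal lacks voiced (/ɦ/).

/θ/, /ɦ/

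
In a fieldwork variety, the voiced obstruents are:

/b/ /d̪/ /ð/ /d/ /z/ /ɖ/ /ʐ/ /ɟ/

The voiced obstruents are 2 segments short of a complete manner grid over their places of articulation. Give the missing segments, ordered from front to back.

place of articulation  stop      fricative
bilabial          b         —       
dental            d̪        ð       
alveolar          d         z       
retroflex         ɖ         ʐ       
palatal           ɟ         —       
Gaps, from front to back: bilabial lacks fricative (/β/); palatal lacks fricative (/ʝ/).

/β/, /ʝ/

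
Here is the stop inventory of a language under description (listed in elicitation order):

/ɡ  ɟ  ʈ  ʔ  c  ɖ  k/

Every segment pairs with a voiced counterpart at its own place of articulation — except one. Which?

/ʔ/

Retroflex: /ʈ/ ~ /ɖ/
Palatal: /c/ ~ /ɟ/
Velar: /k/ ~ /ɡ/
Glottal: only /ʔ/ (voiceless); no voiced partner.
So /ʔ/ is the unpaired segment.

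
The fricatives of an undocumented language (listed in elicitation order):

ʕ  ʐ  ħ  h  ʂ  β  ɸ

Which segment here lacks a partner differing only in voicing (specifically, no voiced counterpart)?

Bilabial: /ɸ/ ~ /β/
Retroflex: /ʂ/ ~ /ʐ/
Pharyngeal: /ħ/ ~ /ʕ/
Glottal: only /h/ (voiceless); no voiced partner.
So /h/ is the unpaired segment.

/h/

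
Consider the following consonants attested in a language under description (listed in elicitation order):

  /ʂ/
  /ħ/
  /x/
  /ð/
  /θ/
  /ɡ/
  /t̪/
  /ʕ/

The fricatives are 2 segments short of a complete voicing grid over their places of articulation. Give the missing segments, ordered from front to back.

place of articulation  voiceless  voiced  
dental            θ         ð       
retroflex         ʂ         —       
velar             x         —       
pharyngeal        ħ         ʕ       
Gaps, from front to back: retroflex lacks voiced (/ʐ/); velar lacks voiced (/ɣ/).

/ʐ/, /ɣ/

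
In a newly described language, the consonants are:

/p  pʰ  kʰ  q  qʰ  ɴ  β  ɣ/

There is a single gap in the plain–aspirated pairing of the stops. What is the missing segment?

bilabial: plain /p/, aspirated /pʰ/.
velar: plain —, aspirated /kʰ/.
uvular: plain /q/, aspirated /qʰ/.
The velar row has no plain member, so the gap is the plain velar stop /k/.

/k/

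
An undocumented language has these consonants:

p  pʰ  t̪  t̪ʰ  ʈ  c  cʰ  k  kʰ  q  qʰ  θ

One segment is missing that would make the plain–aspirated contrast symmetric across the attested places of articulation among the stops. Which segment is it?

bilabial: plain /p/, aspirated /pʰ/.
dental: plain /t̪/, aspirated /t̪ʰ/.
retroflex: plain /ʈ/, aspirated —.
palatal: plain /c/, aspirated /cʰ/.
velar: plain /k/, aspirated /kʰ/.
uvular: plain /q/, aspirated /qʰ/.
The retroflex row has no aspirated member, so the gap is the aspirated retroflex stop /ʈʰ/.

/ʈʰ/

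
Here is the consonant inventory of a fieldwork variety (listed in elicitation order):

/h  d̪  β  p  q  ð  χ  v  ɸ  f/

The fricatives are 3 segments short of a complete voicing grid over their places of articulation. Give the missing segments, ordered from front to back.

/θ/, /ʁ/, /ɦ/

bilabial: voiceless /ɸ/, voiced /β/.
labiodental: voiceless /f/, voiced /v/.
dental: voiceless —, voiced /ð/.
uvular: voiceless /χ/, voiced —.
glottal: voiceless /h/, voiced —.
Gaps, from front to back: dental lacks voiceless (/θ/); uvular lacks voiced (/ʁ/); glottal lacks voiced (/ɦ/).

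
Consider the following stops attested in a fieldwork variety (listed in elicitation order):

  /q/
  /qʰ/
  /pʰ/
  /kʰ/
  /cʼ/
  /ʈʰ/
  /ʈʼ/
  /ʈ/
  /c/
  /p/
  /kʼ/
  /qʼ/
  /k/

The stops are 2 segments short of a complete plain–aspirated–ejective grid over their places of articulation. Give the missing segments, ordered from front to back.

place of articulation  plain     aspirated  ejective
bilabial          p         pʰ        —       
retroflex         ʈ         ʈʰ        ʈʼ      
palatal           c         —         cʼ      
velar             k         kʰ        kʼ      
uvular            q         qʰ        qʼ      
Gaps, from front to back: bilabial lacks ejective (/pʼ/); palatal lacks aspirated (/cʰ/).

/pʼ/, /cʰ/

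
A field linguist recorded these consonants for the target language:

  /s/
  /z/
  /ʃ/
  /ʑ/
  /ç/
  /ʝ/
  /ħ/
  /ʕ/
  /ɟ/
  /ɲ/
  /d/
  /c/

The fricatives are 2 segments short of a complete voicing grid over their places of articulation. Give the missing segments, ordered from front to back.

/ʒ/, /ɕ/

alveolar: voiceless /s/, voiced /z/.
postalveolar: voiceless /ʃ/, voiced —.
alveolo-palatal: voiceless —, voiced /ʑ/.
palatal: voiceless /ç/, voiced /ʝ/.
pharyngeal: voiceless /ħ/, voiced /ʕ/.
Gaps, from front to back: postalveolar lacks voiced (/ʒ/); alveolo-palatal lacks voiceless (/ɕ/).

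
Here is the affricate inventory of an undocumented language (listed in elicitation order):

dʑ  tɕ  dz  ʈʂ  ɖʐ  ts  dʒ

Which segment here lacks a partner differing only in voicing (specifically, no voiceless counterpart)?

/dʒ/

Alveolar: /ts/ ~ /dz/
Retroflex: /ʈʂ/ ~ /ɖʐ/
Alveolo-palatal: /tɕ/ ~ /dʑ/
Postalveolar: only /dʒ/ (voiced); no voiceless partner.
So /dʒ/ is the unpaired segment.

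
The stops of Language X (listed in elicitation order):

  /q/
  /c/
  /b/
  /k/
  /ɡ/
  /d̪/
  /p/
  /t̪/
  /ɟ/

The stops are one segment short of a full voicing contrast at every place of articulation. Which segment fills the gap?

/ɢ/

place of articulation  voiceless  voiced  
bilabial          p         b       
dental            t̪        d̪      
palatal           c         ɟ       
velar             k         ɡ       
uvular            q         —       
The uvular row has no voiced member, so the gap is the voiced uvular stop /ɢ/.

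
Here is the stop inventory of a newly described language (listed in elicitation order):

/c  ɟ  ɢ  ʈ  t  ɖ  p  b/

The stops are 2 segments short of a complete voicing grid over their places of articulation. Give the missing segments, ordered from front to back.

/d/, /q/

place of articulation  voiceless  voiced  
bilabial          p         b       
alveolar          t         —       
retroflex         ʈ         ɖ       
palatal           c         ɟ       
uvular            —         ɢ       
Gaps, from front to back: alveolar lacks voiced (/d/); uvular lacks voiceless (/q/).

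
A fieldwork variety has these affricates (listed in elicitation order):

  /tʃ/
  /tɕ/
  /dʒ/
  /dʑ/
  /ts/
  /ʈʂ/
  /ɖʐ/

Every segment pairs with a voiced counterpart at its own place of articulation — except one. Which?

/ts/

Postalveolar: /tʃ/ ~ /dʒ/
Retroflex: /ʈʂ/ ~ /ɖʐ/
Alveolo-palatal: /tɕ/ ~ /dʑ/
Alveolar: only /ts/ (voiceless); no voiced partner.
So /ts/ is the unpaired segment.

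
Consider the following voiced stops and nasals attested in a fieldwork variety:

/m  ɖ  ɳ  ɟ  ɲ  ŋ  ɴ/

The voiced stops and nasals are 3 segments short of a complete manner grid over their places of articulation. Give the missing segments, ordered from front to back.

/b/, /ɡ/, /ɢ/

Oral stop: /ɖ/ (retroflex), /ɟ/ (palatal).
Nasal: /m/ (bilabial), /ɳ/ (retroflex), /ɲ/ (palatal), /ŋ/ (velar), /ɴ/ (uvular).
Gaps, from front to back: bilabial lacks oral stop (/b/); velar lacks oral stop (/ɡ/); uvular lacks oral stop (/ɢ/).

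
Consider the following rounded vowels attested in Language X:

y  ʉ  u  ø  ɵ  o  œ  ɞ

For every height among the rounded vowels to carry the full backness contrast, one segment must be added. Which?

height            front     central   back    
high              y         ʉ         u       
high-mid          ø         ɵ         o       
low-mid           œ         ɞ         —       
The low-mid row has no back member, so the gap is the low-mid back rounded vowel /ɔ/.

/ɔ/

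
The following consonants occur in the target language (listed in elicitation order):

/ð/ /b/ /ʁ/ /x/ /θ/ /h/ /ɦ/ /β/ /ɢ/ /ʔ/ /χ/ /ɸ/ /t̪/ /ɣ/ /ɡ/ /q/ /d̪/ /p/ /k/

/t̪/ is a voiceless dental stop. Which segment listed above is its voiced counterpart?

/d̪/

The voiced counterpart is a voiced dental stop — in this inventory, /d̪/.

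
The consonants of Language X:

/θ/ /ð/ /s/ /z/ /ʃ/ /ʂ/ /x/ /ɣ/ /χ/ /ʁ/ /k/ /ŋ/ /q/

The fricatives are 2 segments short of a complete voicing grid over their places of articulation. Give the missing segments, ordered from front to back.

/ʒ/, /ʐ/

Voiceless: /θ/ (dental), /s/ (alveolar), /ʃ/ (postalveolar), /ʂ/ (retroflex), /x/ (velar), /χ/ (uvular).
Voiced: /ð/ (dental), /z/ (alveolar), /ɣ/ (velar), /ʁ/ (uvular).
Gaps, from front to back: postalveolar lacks voiced (/ʒ/); retroflex lacks voiced (/ʐ/).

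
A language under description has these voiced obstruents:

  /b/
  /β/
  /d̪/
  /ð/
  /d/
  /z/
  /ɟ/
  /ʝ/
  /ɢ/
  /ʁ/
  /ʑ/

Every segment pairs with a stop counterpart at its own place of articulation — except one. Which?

Bilabial: /b/ ~ /β/
Dental: /d̪/ ~ /ð/
Alveolar: /d/ ~ /z/
Palatal: /ɟ/ ~ /ʝ/
Uvular: /ɢ/ ~ /ʁ/
Alveolo-palatal: only /ʑ/ (fricative); no stop partner.
So /ʑ/ is the unpaired segment.

/ʑ/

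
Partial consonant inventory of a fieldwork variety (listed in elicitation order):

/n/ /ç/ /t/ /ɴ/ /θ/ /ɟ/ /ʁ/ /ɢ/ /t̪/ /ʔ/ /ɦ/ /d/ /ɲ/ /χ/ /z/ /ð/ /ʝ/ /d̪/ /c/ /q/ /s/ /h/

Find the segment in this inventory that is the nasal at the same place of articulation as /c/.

/ɲ/

/c/ is a voiceless palatal stop.
The nasal at the same place is a palatal nasal — in this inventory, /ɲ/.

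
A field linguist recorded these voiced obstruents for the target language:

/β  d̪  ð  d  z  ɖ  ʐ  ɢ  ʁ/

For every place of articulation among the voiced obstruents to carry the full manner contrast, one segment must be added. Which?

bilabial: stop —, fricative /β/.
dental: stop /d̪/, fricative /ð/.
alveolar: stop /d/, fricative /z/.
retroflex: stop /ɖ/, fricative /ʐ/.
uvular: stop /ɢ/, fricative /ʁ/.
The bilabial row has no stop member, so the gap is the bilabial stop /b/.

/b/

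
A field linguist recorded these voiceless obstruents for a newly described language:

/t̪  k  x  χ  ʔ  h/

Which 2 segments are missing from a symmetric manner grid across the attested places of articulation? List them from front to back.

/θ/, /q/

Stop: /t̪/ (dental), /k/ (velar), /ʔ/ (glottal).
Fricative: /x/ (velar), /χ/ (uvular), /h/ (glottal).
Gaps, from front to back: dental lacks fricative (/θ/); uvular lacks stop (/q/).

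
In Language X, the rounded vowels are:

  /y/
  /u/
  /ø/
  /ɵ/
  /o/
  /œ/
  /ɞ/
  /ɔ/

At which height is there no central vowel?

Front: /y/ (high), /ø/ (high-mid), /œ/ (low-mid).
Central: /ɵ/ (high-mid), /ɞ/ (low-mid).
Back: /u/ (high), /o/ (high-mid), /ɔ/ (low-mid).
Every height has a central member except high, where /ʉ/ would be expected.

high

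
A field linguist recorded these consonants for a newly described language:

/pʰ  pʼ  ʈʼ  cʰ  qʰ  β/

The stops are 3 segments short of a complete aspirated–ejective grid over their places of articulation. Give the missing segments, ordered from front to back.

Aspirated: /pʰ/ (bilabial), /cʰ/ (palatal), /qʰ/ (uvular).
Ejective: /pʼ/ (bilabial), /ʈʼ/ (retroflex).
Gaps, from front to back: retroflex lacks aspirated (/ʈʰ/); palatal lacks ejective (/cʼ/); uvular lacks ejective (/qʼ/).

/ʈʰ/, /cʼ/, /qʼ/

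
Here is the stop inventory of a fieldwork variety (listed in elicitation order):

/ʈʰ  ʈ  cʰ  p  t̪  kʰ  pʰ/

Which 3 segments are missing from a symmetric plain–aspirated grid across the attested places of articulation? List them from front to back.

/t̪ʰ/, /c/, /k/

Plain: /p/ (bilabial), /t̪/ (dental), /ʈ/ (retroflex).
Aspirated: /pʰ/ (bilabial), /ʈʰ/ (retroflex), /cʰ/ (palatal), /kʰ/ (velar).
Gaps, from front to back: dental lacks aspirated (/t̪ʰ/); palatal lacks plain (/c/); velar lacks plain (/k/).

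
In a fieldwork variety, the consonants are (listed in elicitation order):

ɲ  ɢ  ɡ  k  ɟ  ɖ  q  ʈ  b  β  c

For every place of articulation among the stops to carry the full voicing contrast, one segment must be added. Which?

/p/

place of articulation  voiceless  voiced  
bilabial          —         b       
retroflex         ʈ         ɖ       
palatal           c         ɟ       
velar             k         ɡ       
uvular            q         ɢ       
The bilabial row has no voiceless member, so the gap is the voiceless bilabial stop /p/.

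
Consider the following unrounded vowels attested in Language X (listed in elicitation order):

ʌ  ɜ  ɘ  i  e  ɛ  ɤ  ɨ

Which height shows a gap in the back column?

high

height            front     central   back    
high              i         ɨ         —       
high-mid          e         ɘ         ɤ       
low-mid           ɛ         ɜ         ʌ       
Every height has a back member except high, where /ɯ/ would be expected.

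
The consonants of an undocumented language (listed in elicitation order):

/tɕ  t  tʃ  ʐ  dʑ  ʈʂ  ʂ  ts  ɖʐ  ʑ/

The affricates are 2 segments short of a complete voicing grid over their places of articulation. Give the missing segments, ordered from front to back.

/dz/, /dʒ/

place of articulation  voiceless  voiced  
alveolar          ts        —       
postalveolar      tʃ        —       
retroflex         ʈʂ        ɖʐ      
alveolo-palatal   tɕ        dʑ      
Gaps, from front to back: alveolar lacks voiced (/dz/); postalveolar lacks voiced (/dʒ/).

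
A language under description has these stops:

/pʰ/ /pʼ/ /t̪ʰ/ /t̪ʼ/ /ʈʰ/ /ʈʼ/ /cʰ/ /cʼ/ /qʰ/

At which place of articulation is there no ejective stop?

uvular

Aspirated: /pʰ/ (bilabial), /t̪ʰ/ (dental), /ʈʰ/ (retroflex), /cʰ/ (palatal), /qʰ/ (uvular).
Ejective: /pʼ/ (bilabial), /t̪ʼ/ (dental), /ʈʼ/ (retroflex), /cʼ/ (palatal).
Every place of articulation has an ejective member except uvular, where /qʼ/ would be expected.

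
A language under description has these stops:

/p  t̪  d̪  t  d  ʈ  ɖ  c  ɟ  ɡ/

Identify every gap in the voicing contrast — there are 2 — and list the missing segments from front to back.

/b/, /k/

Voiceless: /p/ (bilabial), /t̪/ (dental), /t/ (alveolar), /ʈ/ (retroflex), /c/ (palatal).
Voiced: /d̪/ (dental), /d/ (alveolar), /ɖ/ (retroflex), /ɟ/ (palatal), /ɡ/ (velar).
Gaps, from front to back: bilabial lacks voiced (/b/); velar lacks voiceless (/k/).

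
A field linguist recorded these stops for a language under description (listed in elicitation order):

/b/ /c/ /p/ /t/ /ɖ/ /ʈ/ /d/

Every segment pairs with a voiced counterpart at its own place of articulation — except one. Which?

Bilabial: /p/ ~ /b/
Alveolar: /t/ ~ /d/
Retroflex: /ʈ/ ~ /ɖ/
Palatal: only /c/ (voiceless); no voiced partner.
So /c/ is the unpaired segment.

/c/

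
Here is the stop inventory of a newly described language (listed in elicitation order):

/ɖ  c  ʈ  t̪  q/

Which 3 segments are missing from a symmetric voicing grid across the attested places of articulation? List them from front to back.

place of articulation  voiceless  voiced  
dental            t̪        —       
retroflex         ʈ         ɖ       
palatal           c         —       
uvular            q         —       
Gaps, from front to back: dental lacks voiced (/d̪/); palatal lacks voiced (/ɟ/); uvular lacks voiced (/ɢ/).

/d̪/, /ɟ/, /ɢ/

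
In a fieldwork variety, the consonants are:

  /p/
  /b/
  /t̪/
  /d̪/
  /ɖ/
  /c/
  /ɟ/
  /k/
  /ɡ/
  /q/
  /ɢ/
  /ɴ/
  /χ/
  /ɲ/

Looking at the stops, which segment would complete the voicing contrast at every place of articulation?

Voiceless: /p/ (bilabial), /t̪/ (dental), /c/ (palatal), /k/ (velar), /q/ (uvular).
Voiced: /b/ (bilabial), /d̪/ (dental), /ɖ/ (retroflex), /ɟ/ (palatal), /ɡ/ (velar), /ɢ/ (uvular).
The retroflex row has no voiceless member, so the gap is the voiceless retroflex stop /ʈ/.

/ʈ/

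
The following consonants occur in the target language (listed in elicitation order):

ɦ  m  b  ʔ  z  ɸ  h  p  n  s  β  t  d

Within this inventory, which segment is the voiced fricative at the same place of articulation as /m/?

/m/ is a bilabial nasal.
The voiced fricative at the same place is a voiced bilabial fricative — in this inventory, /β/.

/β/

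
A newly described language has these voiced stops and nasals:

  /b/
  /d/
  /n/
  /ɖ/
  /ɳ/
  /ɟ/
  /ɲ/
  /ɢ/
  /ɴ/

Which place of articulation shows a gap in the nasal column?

place of articulation  oral stop  nasal   
bilabial          b         —       
alveolar          d         n       
retroflex         ɖ         ɳ       
palatal           ɟ         ɲ       
uvular            ɢ         ɴ       
Every place of articulation has a nasal member except bilabial, where /m/ would be expected.

bilabial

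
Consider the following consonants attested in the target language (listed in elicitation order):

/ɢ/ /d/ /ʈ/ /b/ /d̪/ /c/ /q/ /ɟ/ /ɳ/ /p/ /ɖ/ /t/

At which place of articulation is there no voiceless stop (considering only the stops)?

dental

Voiceless: /p/ (bilabial), /t/ (alveolar), /ʈ/ (retroflex), /c/ (palatal), /q/ (uvular).
Voiced: /b/ (bilabial), /d̪/ (dental), /d/ (alveolar), /ɖ/ (retroflex), /ɟ/ (palatal), /ɢ/ (uvular).
Every place of articulation has a voiceless member except dental, where /t̪/ would be expected.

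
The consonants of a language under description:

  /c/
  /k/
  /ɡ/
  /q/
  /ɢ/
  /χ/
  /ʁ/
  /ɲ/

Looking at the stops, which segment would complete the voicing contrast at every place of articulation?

/ɟ/

palatal: voiceless /c/, voiced —.
velar: voiceless /k/, voiced /ɡ/.
uvular: voiceless /q/, voiced /ɢ/.
The palatal row has no voiced member, so the gap is the voiced palatal stop /ɟ/.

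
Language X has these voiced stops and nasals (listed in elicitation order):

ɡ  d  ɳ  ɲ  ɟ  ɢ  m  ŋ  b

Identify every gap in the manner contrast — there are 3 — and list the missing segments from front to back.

Oral stop: /b/ (bilabial), /d/ (alveolar), /ɟ/ (palatal), /ɡ/ (velar), /ɢ/ (uvular).
Nasal: /m/ (bilabial), /ɳ/ (retroflex), /ɲ/ (palatal), /ŋ/ (velar).
Gaps, from front to back: alveolar lacks nasal (/n/); retroflex lacks oral stop (/ɖ/); uvular lacks nasal (/ɴ/).

/n/, /ɖ/, /ɴ/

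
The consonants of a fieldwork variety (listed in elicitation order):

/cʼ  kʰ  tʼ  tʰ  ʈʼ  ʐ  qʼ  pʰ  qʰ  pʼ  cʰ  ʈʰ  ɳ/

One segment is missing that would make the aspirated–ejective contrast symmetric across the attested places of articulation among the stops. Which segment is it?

Aspirated: /pʰ/ (bilabial), /tʰ/ (alveolar), /ʈʰ/ (retroflex), /cʰ/ (palatal), /kʰ/ (velar), /qʰ/ (uvular).
Ejective: /pʼ/ (bilabial), /tʼ/ (alveolar), /ʈʼ/ (retroflex), /cʼ/ (palatal), /qʼ/ (uvular).
The velar row has no ejective member, so the gap is the ejective velar stop /kʼ/.

/kʼ/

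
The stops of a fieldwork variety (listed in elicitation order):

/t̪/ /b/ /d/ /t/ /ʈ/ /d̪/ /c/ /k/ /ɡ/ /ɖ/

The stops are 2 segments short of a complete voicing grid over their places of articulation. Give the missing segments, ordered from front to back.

bilabial: voiceless —, voiced /b/.
dental: voiceless /t̪/, voiced /d̪/.
alveolar: voiceless /t/, voiced /d/.
retroflex: voiceless /ʈ/, voiced /ɖ/.
palatal: voiceless /c/, voiced —.
velar: voiceless /k/, voiced /ɡ/.
Gaps, from front to back: bilabial lacks voiceless (/p/); palatal lacks voiced (/ɟ/).

/p/, /ɟ/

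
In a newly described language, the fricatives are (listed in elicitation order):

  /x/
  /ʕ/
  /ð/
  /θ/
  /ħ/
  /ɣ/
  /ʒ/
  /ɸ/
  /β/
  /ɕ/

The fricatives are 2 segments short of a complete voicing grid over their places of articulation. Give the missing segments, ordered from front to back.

place of articulation  voiceless  voiced  
bilabial          ɸ         β       
dental            θ         ð       
postalveolar      —         ʒ       
alveolo-palatal   ɕ         —       
velar             x         ɣ       
pharyngeal        ħ         ʕ       
Gaps, from front to back: postalveolar lacks voiceless (/ʃ/); alveolo-palatal lacks voiced (/ʑ/).

/ʃ/, /ʑ/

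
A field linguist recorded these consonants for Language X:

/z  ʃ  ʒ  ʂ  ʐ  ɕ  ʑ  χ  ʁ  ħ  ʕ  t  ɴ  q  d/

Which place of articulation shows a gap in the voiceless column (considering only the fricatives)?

alveolar

alveolar: voiceless —, voiced /z/.
postalveolar: voiceless /ʃ/, voiced /ʒ/.
retroflex: voiceless /ʂ/, voiced /ʐ/.
alveolo-palatal: voiceless /ɕ/, voiced /ʑ/.
uvular: voiceless /χ/, voiced /ʁ/.
pharyngeal: voiceless /ħ/, voiced /ʕ/.
Every place of articulation has a voiceless member except alveolar, where /s/ would be expected.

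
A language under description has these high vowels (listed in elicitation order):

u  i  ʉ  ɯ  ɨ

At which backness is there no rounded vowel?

front: unrounded /i/, rounded —.
central: unrounded /ɨ/, rounded /ʉ/.
back: unrounded /ɯ/, rounded /u/.
Every backness has a rounded member except front, where /y/ would be expected.

front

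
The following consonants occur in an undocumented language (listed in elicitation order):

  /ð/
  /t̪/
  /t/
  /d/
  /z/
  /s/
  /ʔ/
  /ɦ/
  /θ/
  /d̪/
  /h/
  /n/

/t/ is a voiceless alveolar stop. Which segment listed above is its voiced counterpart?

The voiced counterpart is a voiced alveolar stop — in this inventory, /d/.

/d/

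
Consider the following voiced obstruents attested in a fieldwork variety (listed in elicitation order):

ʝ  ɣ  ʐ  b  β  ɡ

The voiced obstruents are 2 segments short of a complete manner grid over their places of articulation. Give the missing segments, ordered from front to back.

/ɖ/, /ɟ/

place of articulation  stop      fricative
bilabial          b         β       
retroflex         —         ʐ       
palatal           —         ʝ       
velar             ɡ         ɣ       
Gaps, from front to back: retroflex lacks stop (/ɖ/); palatal lacks stop (/ɟ/).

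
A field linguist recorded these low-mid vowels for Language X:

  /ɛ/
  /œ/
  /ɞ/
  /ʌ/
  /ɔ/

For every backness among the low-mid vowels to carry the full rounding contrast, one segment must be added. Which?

/ɜ/

backness          unrounded  rounded 
front             ɛ         œ       
central           —         ɞ       
back              ʌ         ɔ       
The central row has no unrounded member, so the gap is the central unrounded vowel /ɜ/.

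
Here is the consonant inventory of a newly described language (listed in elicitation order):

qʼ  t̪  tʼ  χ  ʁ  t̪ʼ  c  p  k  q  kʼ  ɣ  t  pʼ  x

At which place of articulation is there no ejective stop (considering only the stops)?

palatal

place of articulation  plain     ejective
bilabial          p         pʼ      
dental            t̪        t̪ʼ     
alveolar          t         tʼ      
palatal           c         —       
velar             k         kʼ      
uvular            q         qʼ      
Every place of articulation has an ejective member except palatal, where /cʼ/ would be expected.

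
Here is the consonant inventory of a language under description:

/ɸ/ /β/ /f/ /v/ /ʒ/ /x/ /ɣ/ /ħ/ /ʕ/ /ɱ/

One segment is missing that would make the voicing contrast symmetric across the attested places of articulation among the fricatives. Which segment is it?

/ʃ/

bilabial: voiceless /ɸ/, voiced /β/.
labiodental: voiceless /f/, voiced /v/.
postalveolar: voiceless —, voiced /ʒ/.
velar: voiceless /x/, voiced /ɣ/.
pharyngeal: voiceless /ħ/, voiced /ʕ/.
The postalveolar row has no voiceless member, so the gap is the voiceless postalveolar fricative /ʃ/.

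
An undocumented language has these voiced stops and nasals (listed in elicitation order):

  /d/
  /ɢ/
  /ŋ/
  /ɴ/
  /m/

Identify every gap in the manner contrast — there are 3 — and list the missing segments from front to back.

Oral stop: /d/ (alveolar), /ɢ/ (uvular).
Nasal: /m/ (bilabial), /ŋ/ (velar), /ɴ/ (uvular).
Gaps, from front to back: bilabial lacks oral stop (/b/); alveolar lacks nasal (/n/); velar lacks oral stop (/ɡ/).

/b/, /n/, /ɡ/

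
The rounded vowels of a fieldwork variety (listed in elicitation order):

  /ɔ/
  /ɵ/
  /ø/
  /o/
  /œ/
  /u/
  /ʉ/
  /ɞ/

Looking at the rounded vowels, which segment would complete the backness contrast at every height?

/y/

high: front —, central /ʉ/, back /u/.
high-mid: front /ø/, central /ɵ/, back /o/.
low-mid: front /œ/, central /ɞ/, back /ɔ/.
The high row has no front member, so the gap is the high front rounded vowel /y/.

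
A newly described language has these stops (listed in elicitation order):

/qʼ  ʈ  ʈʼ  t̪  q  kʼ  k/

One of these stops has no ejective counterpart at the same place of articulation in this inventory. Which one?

Retroflex: /ʈ/ ~ /ʈʼ/
Velar: /k/ ~ /kʼ/
Uvular: /q/ ~ /qʼ/
Dental: only /t̪/ (plain); no ejective partner.
So /t̪/ is the unpaired segment.

/t̪/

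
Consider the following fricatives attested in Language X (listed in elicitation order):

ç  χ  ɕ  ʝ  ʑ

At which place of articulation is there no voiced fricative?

uvular

alveolo-palatal: voiceless /ɕ/, voiced /ʑ/.
palatal: voiceless /ç/, voiced /ʝ/.
uvular: voiceless /χ/, voiced —.
Every place of articulation has a voiced member except uvular, where /ʁ/ would be expected.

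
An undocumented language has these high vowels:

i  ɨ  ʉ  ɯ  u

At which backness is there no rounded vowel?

front

backness          unrounded  rounded 
front             i         —       
central           ɨ         ʉ       
back              ɯ         u       
Every backness has a rounded member except front, where /y/ would be expected.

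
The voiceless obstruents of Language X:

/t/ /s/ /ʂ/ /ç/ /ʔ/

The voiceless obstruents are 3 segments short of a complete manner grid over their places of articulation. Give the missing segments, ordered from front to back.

/ʈ/, /c/, /h/

alveolar: stop /t/, fricative /s/.
retroflex: stop —, fricative /ʂ/.
palatal: stop —, fricative /ç/.
glottal: stop /ʔ/, fricative —.
Gaps, from front to back: retroflex lacks stop (/ʈ/); palatal lacks stop (/c/); glottal lacks fricative (/h/).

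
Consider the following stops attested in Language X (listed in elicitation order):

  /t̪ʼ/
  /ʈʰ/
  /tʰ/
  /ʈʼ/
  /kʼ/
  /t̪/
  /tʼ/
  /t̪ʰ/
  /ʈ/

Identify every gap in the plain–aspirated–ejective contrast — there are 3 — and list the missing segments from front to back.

/t/, /k/, /kʰ/

Plain: /t̪/ (dental), /ʈ/ (retroflex).
Aspirated: /t̪ʰ/ (dental), /tʰ/ (alveolar), /ʈʰ/ (retroflex).
Ejective: /t̪ʼ/ (dental), /tʼ/ (alveolar), /ʈʼ/ (retroflex), /kʼ/ (velar).
Gaps, from front to back: alveolar lacks plain (/t/); velar lacks plain (/k/); velar lacks aspirated (/kʰ/).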